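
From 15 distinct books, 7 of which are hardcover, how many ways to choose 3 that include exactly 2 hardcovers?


Choose 2 of the 7 hardcovers and 1 of the other 8 books:
C(7,2)×C(8,1) = 21×8 = 168

168


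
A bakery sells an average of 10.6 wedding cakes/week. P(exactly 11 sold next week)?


Poisson(λ=10.6): P(X=11) = e^(-λ)×λ^k/k!
= e^(-10.6) × 10.6^11 / 11!
≈ 2.491600973e-05 × 189829855834 / 39916800 ≈ 0.118492

P(X=11) ≈ 0.118492 ≈ 11.85%


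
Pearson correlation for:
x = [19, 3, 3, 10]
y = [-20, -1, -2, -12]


n=4, Σx=35, Σy=-35, Σxy=-509, Σx²=479, Σy²=549
r = (4×(-509) - 35×(-35))/√((4×479 - 35²)(4×549 - (-35)²))
= -811/√(691×971) = -811/√670961 ≈ -811/819.1221 ≈ -0.9901

r ≈ -0.9901


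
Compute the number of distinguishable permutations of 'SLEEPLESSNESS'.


Letters: 13, freq: {'S': 5, 'L': 2, 'E': 4, 'P': 1, 'N': 1}
13!/(5!×2!×4!×1!×1!) = 6227020800/5760 = 1081080

1081080


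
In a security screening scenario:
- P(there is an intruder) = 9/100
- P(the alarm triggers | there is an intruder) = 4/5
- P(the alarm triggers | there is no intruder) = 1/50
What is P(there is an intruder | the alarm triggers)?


Using Bayes' theorem:
P(A|B) = P(B|A)·P(A) / P(B)

P(the alarm triggers) = 4/5 × 9/100 + 1/50 × 91/100
= 9/125 + 91/5000 = 451/5000

P(there is an intruder|the alarm triggers) = (9/125) / (451/5000) = 360/451

P(there is an intruder|the alarm triggers) = 360/451 ≈ 79.82%


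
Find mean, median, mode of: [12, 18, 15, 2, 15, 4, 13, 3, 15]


Sorted: [2, 3, 4, 12, 13, 15, 15, 15, 18]
Mean = 97/9
Median = 13
Freq: {12: 1, 18: 1, 15: 3, 2: 1, 4: 1, 13: 1, 3: 1}
Mode: [15]

Mean=97/9, Median=13, Mode=15


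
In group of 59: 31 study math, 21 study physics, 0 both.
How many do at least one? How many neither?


|A∪B| = 31+21-0 = 52
Neither = 59-52 = 7

At least one: 52; Neither: 7


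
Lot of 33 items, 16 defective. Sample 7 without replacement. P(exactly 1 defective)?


Hypergeometric: C(16,1)×C(17,6)/C(33,7)
= 16×12376/4272048 = 12376/267003

P(X=1) = 12376/267003 ≈ 4.64%


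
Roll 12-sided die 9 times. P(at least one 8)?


P(no 8)^9 = (11/12)^9 = 2357947691/5159780352
P(≥1) = 1 - 2357947691/5159780352 = 2801832661/5159780352

P = 2801832661/5159780352 ≈ 54.30%


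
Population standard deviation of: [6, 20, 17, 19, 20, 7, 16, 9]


Mean = 114/8 = 57/4
  (6-57/4)²=1089/16
  (20-57/4)²=529/16
  (17-57/4)²=121/16
  (19-57/4)²=361/16
  (20-57/4)²=529/16
  (7-57/4)²=841/16
  (16-57/4)²=49/16
  (9-57/4)²=441/16
Σ(x-μ)² = 495/2
σ² = (495/2)/8 = 495/16

σ = √(495/16) ≈ 5.5621


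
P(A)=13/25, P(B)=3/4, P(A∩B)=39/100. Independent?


P(A)×P(B) = 39/100
P(A∩B) = 39/100
Equal ✓ → Independent

Yes, independent


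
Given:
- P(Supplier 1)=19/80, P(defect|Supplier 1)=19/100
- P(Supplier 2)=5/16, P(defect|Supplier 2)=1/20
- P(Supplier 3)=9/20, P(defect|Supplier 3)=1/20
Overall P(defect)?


P(B) = Σ P(B|Aᵢ)×P(Aᵢ)
  19/100×19/80 = 361/8000
  1/20×5/16 = 1/64
  1/20×9/20 = 9/400
Sum = 333/4000

P(defect) = 333/4000 ≈ 8.33%


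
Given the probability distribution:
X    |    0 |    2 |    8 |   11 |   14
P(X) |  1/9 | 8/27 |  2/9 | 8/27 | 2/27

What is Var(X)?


E[X] = 20/3
E[X²] = 592/9
Var(X) = E[X²] - (E[X])² = 592/9 - 400/9 = 64/3

Var(X) = 64/3 ≈ 21.3333


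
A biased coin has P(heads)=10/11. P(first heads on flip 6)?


Geometric: P(X=6) = (1-p)^(k-1)×p = (1/11)^5×10/11 = 10/1771561

P(X=6) = 10/1771561 ≈ 0.00%


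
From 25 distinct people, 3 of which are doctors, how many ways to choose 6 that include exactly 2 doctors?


Choose 2 of the 3 doctors and 4 of the other 22 people:
C(3,2)×C(22,4) = 3×7315 = 21945

21945


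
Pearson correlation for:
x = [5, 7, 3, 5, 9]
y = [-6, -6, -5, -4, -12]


n=5, Σx=29, Σy=-33, Σxy=-215, Σx²=189, Σy²=257
r = (5×(-215) - 29×(-33))/√((5×189 - 29²)(5×257 - (-33)²))
= -118/√(104×196) = -118/√20384 ≈ -118/142.7725 ≈ -0.8265

r ≈ -0.8265


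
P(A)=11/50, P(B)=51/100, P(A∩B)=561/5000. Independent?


P(A)×P(B) = 561/5000
P(A∩B) = 561/5000
Equal ✓ → Independent

Yes, independent


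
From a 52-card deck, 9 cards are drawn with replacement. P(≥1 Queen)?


P(not a Queen) = 48/52 = 12/13
P(none in 9 draws) = (12/13)^9 = 5159780352/10604499373
P(≥1 Queen) = 1 - 5159780352/10604499373 = 5444719021/10604499373

P = 5444719021/10604499373 ≈ 51.34%


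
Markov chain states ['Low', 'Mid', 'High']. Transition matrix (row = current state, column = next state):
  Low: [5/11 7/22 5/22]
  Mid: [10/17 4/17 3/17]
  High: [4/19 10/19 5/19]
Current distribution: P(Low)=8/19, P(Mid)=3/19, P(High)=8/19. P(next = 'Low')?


P(next=Low) = Σᵢ P(now=i)×P(i→Low)
= 8/19×5/11 + 3/19×10/17 + 8/19×4/19
= 40/209 + 30/323 + 32/361 = 25174/67507

P = 25174/67507 ≈ 0.3729


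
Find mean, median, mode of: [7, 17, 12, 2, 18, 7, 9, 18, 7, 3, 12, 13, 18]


Sorted: [2, 3, 7, 7, 7, 9, 12, 12, 13, 17, 18, 18, 18]
Mean = 143/13 = 11
Median = 12
Freq: {7: 3, 17: 1, 12: 2, 2: 1, 18: 3, 9: 1, 3: 1, 13: 1}
Mode: [7, 18]

Mean=11, Median=12, Mode=[7, 18]


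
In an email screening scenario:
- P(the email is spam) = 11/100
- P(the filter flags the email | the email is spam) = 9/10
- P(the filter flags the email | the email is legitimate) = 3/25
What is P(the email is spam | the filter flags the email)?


Using Bayes' theorem:
P(A|B) = P(B|A)·P(A) / P(B)

P(the filter flags the email) = 9/10 × 11/100 + 3/25 × 89/100
= 99/1000 + 267/2500 = 1029/5000

P(the email is spam|the filter flags the email) = (99/1000) / (1029/5000) = 165/343

P(the email is spam|the filter flags the email) = 165/343 ≈ 48.10%


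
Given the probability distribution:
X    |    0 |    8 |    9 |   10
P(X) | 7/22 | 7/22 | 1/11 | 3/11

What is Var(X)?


E[X] = 67/11
E[X²] = 55
Var(X) = E[X²] - (E[X])² = 55 - 4489/121 = 2166/121

Var(X) = 2166/121 ≈ 17.9008


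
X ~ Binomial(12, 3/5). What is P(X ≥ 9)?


P(X ≥ 9) = Σ P(X=i) for i=9..12
P(X=9) = 6928416/48828125
P(X=10) = 15588936/244140625
P(X=11) = 4251528/244140625
P(X=12) = 531441/244140625
Sum = 11002797/48828125

P(X ≥ 9) = 11002797/48828125 ≈ 22.53%


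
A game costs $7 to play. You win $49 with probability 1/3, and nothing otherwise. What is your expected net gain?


E[gain] = (49-7)×1/3 + (-7)×2/3
= 14 - 14/3 = 28/3

Expected net gain = $28/3 ≈ $9.33


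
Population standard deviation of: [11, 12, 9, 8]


Mean = 40/4 = 10
  (11-10)²=1
  (12-10)²=4
  (9-10)²=1
  (8-10)²=4
Σ(x-μ)² = 10
σ² = 10/4 = 5/2

σ = √(5/2) ≈ 1.5811


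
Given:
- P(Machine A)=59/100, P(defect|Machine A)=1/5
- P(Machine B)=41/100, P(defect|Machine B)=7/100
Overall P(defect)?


P(B) = Σ P(B|Aᵢ)×P(Aᵢ)
  1/5×59/100 = 59/500
  7/100×41/100 = 287/10000
Sum = 1467/10000

P(defect) = 1467/10000 ≈ 14.67%


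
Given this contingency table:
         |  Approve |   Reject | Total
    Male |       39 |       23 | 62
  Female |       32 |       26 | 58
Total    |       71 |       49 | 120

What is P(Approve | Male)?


P(Approve | Male) = 39/(39+23) = 39/62

P(Approve|Male) = 39/62 ≈ 62.90%


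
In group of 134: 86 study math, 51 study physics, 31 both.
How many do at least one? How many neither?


|A∪B| = 86+51-31 = 106
Neither = 134-106 = 28

At least one: 106; Neither: 28


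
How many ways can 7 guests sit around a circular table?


Circular arrangements of 7 distinct objects: fix one position to break rotational symmetry.
(n-1)! = 6! = 720

720


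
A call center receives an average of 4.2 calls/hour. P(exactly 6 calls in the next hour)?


Poisson(λ=4.2): P(X=6) = e^(-λ)×λ^k/k!
= e^(-4.2) × 4.2^6 / 6!
≈ 0.01499557682 × 5489.031744 / 720 ≈ 0.114321

P(X=6) ≈ 0.114321 ≈ 11.43%


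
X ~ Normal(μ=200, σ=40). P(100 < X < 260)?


z₁=(100-200)/40=-2.5, z₂=(260-200)/40=1.5
P = Φ(1.5) - Φ(-2.5) = 0.933193 - 0.006210 = 0.926983 ≈ 0.9270

P(100 < X < 260) ≈ 0.9270


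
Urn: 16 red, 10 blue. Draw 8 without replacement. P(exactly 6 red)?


Hypergeometric: C(16,6)×C(10,2)/C(26,8)
= 8008×45/1562275 = 504/2185

P(X=6) = 504/2185 ≈ 23.07%


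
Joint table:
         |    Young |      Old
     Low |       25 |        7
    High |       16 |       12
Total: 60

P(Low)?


P(Low) = (25+7)/60 = 32/60 = 8/15

P(Low) = 8/15 ≈ 53.33%


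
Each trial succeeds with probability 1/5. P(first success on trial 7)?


Geometric: P(X=7) = (1-p)^(k-1)×p = (4/5)^6×1/5 = 4096/78125

P(X=7) = 4096/78125 ≈ 5.24%


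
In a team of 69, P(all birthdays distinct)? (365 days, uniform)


P(all different) = Π(365-i)/365 for i=0..68
= (365/365)×(364/365)×...×(297/365)
= 0.001036

P ≈ 0.0010 ≈ 0.10%


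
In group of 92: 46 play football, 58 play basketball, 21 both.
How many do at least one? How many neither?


|A∪B| = 46+58-21 = 83
Neither = 92-83 = 9

At least one: 83; Neither: 9


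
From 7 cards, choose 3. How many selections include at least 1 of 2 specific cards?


Complement: C(7,3) - C(5,3) = 35 - 10 = 25

25


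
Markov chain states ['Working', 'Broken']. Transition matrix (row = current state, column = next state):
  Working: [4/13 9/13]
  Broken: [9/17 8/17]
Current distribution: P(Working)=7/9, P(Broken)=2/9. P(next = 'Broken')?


P(next=Broken) = Σᵢ P(now=i)×P(i→Broken)
= 7/9×9/13 + 2/9×8/17
= 7/13 + 16/153 = 1279/1989

P = 1279/1989 ≈ 0.6430


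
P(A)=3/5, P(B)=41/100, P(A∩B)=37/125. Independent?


P(A)×P(B) = 123/500
P(A∩B) = 37/125
Not equal → NOT independent

No, not independent


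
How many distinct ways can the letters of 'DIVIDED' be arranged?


Letters: 7, freq: {'D': 3, 'I': 2, 'V': 1, 'E': 1}
7!/(3!×2!×1!×1!) = 5040/12 = 420

420


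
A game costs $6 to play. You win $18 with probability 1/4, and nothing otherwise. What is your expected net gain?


E[gain] = (18-6)×1/4 + (-6)×3/4
= 3 - 9/2 = -3/2

Expected net gain = $-3/2 ≈ $-1.50


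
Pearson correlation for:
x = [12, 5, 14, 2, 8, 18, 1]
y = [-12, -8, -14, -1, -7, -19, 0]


n=7, Σx=60, Σy=-61, Σxy=-780, Σx²=758, Σy²=815
r = (7×(-780) - 60×(-61))/√((7×758 - 60²)(7×815 - (-61)²))
= -1800/√(1706×1984) = -1800/√3384704 ≈ -1800/1839.7565 ≈ -0.9784

r ≈ -0.9784


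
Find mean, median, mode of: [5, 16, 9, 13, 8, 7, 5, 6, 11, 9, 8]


Sorted: [5, 5, 6, 7, 8, 8, 9, 9, 11, 13, 16]
Mean = 97/11
Median = 8
Freq: {5: 2, 16: 1, 9: 2, 13: 1, 8: 2, 7: 1, 6: 1, 11: 1}
Mode: [5, 8, 9]

Mean=97/11, Median=8, Mode=[5, 8, 9]


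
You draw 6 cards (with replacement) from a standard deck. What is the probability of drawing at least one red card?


P(not a red card) = 26/52 = 1/2
P(none in 6 draws) = (1/2)^6 = 1/64
P(≥1 red card) = 1 - 1/64 = 63/64

P = 63/64 ≈ 98.44%


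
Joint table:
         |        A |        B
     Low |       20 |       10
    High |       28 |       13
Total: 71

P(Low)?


P(Low) = (20+10)/71 = 30/71

P(Low) = 30/71 ≈ 42.25%


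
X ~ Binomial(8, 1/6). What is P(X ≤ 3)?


P(X ≤ 3) = Σ P(X=i) for i=0..3
P(X=0) = 390625/1679616
P(X=1) = 78125/209952
P(X=2) = 109375/419904
P(X=3) = 21875/209952
Sum = 1628125/1679616

P(X ≤ 3) = 1628125/1679616 ≈ 96.93%


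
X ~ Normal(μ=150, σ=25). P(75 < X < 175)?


z₁=(75-150)/25=-3.0, z₂=(175-150)/25=1.0
P = Φ(1.0) - Φ(-3.0) = 0.841345 - 0.001350 = 0.839995 ≈ 0.8400

P(75 < X < 175) ≈ 0.8400


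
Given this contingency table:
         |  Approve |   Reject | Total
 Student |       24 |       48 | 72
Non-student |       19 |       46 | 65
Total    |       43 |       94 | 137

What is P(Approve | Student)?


P(Approve | Student) = 24/(24+48) = 24/72 = 1/3

P(Approve|Student) = 1/3 ≈ 33.33%


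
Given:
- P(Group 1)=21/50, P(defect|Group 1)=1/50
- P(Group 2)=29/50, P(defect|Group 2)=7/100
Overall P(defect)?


P(B) = Σ P(B|Aᵢ)×P(Aᵢ)
  1/50×21/50 = 21/2500
  7/100×29/50 = 203/5000
Sum = 49/1000

P(defect) = 49/1000 ≈ 4.90%


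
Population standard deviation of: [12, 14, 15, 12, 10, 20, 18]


Mean = 101/7
  (12-101/7)²=289/49
  (14-101/7)²=9/49
  (15-101/7)²=16/49
  (12-101/7)²=289/49
  (10-101/7)²=961/49
  (20-101/7)²=1521/49
  (18-101/7)²=625/49
Σ(x-μ)² = 530/7
σ² = (530/7)/7 = 530/49

σ = √(530/49) ≈ 3.2888


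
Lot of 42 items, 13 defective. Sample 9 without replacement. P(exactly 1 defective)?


Hypergeometric: C(13,1)×C(29,8)/C(42,9)
= 13×4292145/445891810 = 858429/6859874

P(X=1) = 858429/6859874 ≈ 12.51%


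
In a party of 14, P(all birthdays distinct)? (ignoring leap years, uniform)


P(all different) = Π(365-i)/365 for i=0..13
= (365/365)×(364/365)×...×(352/365)
= 0.776897

P ≈ 0.7769 ≈ 77.69%


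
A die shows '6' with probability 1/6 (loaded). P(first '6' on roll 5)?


Geometric: P(X=5) = (1-p)^(k-1)×p = (5/6)^4×1/6 = 625/7776

P(X=5) = 625/7776 ≈ 8.04%


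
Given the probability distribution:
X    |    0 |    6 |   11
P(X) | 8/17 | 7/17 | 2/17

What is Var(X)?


E[X] = 64/17
E[X²] = 494/17
Var(X) = E[X²] - (E[X])² = 494/17 - 4096/289 = 4302/289

Var(X) = 4302/289 ≈ 14.8858


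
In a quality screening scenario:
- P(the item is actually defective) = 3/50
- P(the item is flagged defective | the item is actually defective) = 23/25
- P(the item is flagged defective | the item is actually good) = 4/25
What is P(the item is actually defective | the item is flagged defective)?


Using Bayes' theorem:
P(A|B) = P(B|A)·P(A) / P(B)

P(the item is flagged defective) = 23/25 × 3/50 + 4/25 × 47/50
= 69/1250 + 94/625 = 257/1250

P(the item is actually defective|the item is flagged defective) = (69/1250) / (257/1250) = 69/257

P(the item is actually defective|the item is flagged defective) = 69/257 ≈ 26.85%


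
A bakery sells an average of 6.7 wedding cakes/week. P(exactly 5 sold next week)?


Poisson(λ=6.7): P(X=5) = e^(-λ)×λ^k/k!
= e^(-6.7) × 6.7^5 / 5!
≈ 0.001230911903 × 13501.25107 / 120 ≈ 0.138490

P(X=5) ≈ 0.138490 ≈ 13.85%


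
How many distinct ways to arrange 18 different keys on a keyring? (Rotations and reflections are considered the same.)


Free circular arrangements: rotations and reflections both identified.
(n-1)!/2 = 17!/2 = 355687428096000/2 = 177843714048000

177843714048000


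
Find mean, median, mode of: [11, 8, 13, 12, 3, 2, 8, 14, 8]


Sorted: [2, 3, 8, 8, 8, 11, 12, 13, 14]
Mean = 79/9
Median = 8
Freq: {11: 1, 8: 3, 13: 1, 12: 1, 3: 1, 2: 1, 14: 1}
Mode: [8]

Mean=79/9, Median=8, Mode=8


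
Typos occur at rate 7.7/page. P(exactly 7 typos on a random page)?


Poisson(λ=7.7): P(X=7) = e^(-λ)×λ^k/k!
= e^(-7.7) × 7.7^7 / 7!
≈ 0.0004528271829 × 1604852.32669 / 5040 ≈ 0.144191

P(X=7) ≈ 0.144191 ≈ 14.42%


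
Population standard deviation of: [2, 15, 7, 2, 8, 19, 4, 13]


Mean = 70/8 = 35/4
  (2-35/4)²=729/16
  (15-35/4)²=625/16
  (7-35/4)²=49/16
  (2-35/4)²=729/16
  (8-35/4)²=9/16
  (19-35/4)²=1681/16
  (4-35/4)²=361/16
  (13-35/4)²=289/16
Σ(x-μ)² = 559/2
σ² = (559/2)/8 = 559/16

σ = √(559/16) ≈ 5.9108


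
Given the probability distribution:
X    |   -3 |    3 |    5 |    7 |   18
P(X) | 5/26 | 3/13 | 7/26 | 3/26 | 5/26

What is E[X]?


E[X] = Σ x·P(X=x)
= (-3)×(5/26) + (3)×(3/13) + (5)×(7/26) + (7)×(3/26) + (18)×(5/26)
= 149/26

E[X] = 149/26


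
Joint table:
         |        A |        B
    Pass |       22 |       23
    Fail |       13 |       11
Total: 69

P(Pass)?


P(Pass) = (22+23)/69 = 45/69 = 15/23

P(Pass) = 15/23 ≈ 65.22%


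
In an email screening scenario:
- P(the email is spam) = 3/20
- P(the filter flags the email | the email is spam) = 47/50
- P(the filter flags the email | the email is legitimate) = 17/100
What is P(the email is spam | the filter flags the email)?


Using Bayes' theorem:
P(A|B) = P(B|A)·P(A) / P(B)

P(the filter flags the email) = 47/50 × 3/20 + 17/100 × 17/20
= 141/1000 + 289/2000 = 571/2000

P(the email is spam|the filter flags the email) = (141/1000) / (571/2000) = 282/571

P(the email is spam|the filter flags the email) = 282/571 ≈ 49.39%


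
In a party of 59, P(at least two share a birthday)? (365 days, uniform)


P(all different) = Π(365-i)/365 for i=0..58
= 0.007011
P(match) = 1 - 0.007011 = 0.992989

P ≈ 0.9930 ≈ 99.30%


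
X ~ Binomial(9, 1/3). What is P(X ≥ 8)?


P(X ≥ 8) = Σ P(X=i) for i=8..9
P(X=8) = 2/2187
P(X=9) = 1/19683
Sum = 19/19683

P(X ≥ 8) = 19/19683 ≈ 0.10%


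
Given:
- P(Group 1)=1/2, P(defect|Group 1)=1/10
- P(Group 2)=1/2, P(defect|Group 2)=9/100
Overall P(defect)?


P(B) = Σ P(B|Aᵢ)×P(Aᵢ)
  1/10×1/2 = 1/20
  9/100×1/2 = 9/200
Sum = 19/200

P(defect) = 19/200 ≈ 9.50%


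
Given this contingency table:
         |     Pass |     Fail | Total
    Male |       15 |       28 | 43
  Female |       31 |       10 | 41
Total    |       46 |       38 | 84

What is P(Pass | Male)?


P(Pass | Male) = 15/(15+28) = 15/43

P(Pass|Male) = 15/43 ≈ 34.88%


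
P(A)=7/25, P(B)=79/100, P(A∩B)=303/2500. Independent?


P(A)×P(B) = 553/2500
P(A∩B) = 303/2500
Not equal → NOT independent

No, not independent


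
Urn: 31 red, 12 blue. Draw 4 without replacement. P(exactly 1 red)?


Hypergeometric: C(31,1)×C(12,3)/C(43,4)
= 31×220/123410 = 682/12341

P(X=1) = 682/12341 ≈ 5.53%


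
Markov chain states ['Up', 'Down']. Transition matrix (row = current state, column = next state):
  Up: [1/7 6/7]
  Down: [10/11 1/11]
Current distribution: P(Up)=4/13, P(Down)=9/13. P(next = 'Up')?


P(next=Up) = Σᵢ P(now=i)×P(i→Up)
= 4/13×1/7 + 9/13×10/11
= 4/91 + 90/143 = 674/1001

P = 674/1001 ≈ 0.6733


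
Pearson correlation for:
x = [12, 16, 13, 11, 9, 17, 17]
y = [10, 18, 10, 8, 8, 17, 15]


n=7, Σx=95, Σy=86, Σxy=1242, Σx²=1349, Σy²=1166
r = (7×1242 - 95×86)/√((7×1349 - 95²)(7×1166 - 86²))
= 524/√(418×766) = 524/√320188 ≈ 524/565.8516 ≈ 0.9260

r ≈ 0.9260


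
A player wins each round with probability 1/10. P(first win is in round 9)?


Geometric: P(X=9) = (1-p)^(k-1)×p = (9/10)^8×1/10 = 43046721/1000000000

P(X=9) = 43046721/1000000000 ≈ 4.30%


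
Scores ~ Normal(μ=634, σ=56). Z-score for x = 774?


z = (x - μ)/σ = (774 - 634)/56 = 2.5

z = 2.5


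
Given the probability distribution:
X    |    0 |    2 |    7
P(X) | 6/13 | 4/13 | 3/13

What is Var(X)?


E[X] = 29/13
E[X²] = 163/13
Var(X) = E[X²] - (E[X])² = 163/13 - 841/169 = 1278/169

Var(X) = 1278/169 ≈ 7.5621


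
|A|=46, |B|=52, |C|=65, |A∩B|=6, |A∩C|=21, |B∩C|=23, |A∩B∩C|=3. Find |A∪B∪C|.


|A∪B∪C| = 46+52+65-6-21-23+3 = 116

|A∪B∪C| = 116


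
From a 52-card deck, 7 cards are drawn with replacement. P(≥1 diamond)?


P(not a diamond) = 39/52 = 3/4
P(none in 7 draws) = (3/4)^7 = 2187/16384
P(≥1 diamond) = 1 - 2187/16384 = 14197/16384

P = 14197/16384 ≈ 86.65%


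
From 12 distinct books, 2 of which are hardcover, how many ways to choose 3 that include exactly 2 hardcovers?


Choose 2 of the 2 hardcovers and 1 of the other 10 books:
C(2,2)×C(10,1) = 1×10 = 10

10


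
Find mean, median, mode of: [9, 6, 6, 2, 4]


Sorted: [2, 4, 6, 6, 9]
Mean = 27/5
Median = 6
Freq: {9: 1, 6: 2, 2: 1, 4: 1}
Mode: [6]

Mean=27/5, Median=6, Mode=6


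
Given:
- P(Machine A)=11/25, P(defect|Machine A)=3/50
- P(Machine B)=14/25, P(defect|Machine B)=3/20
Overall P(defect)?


P(B) = Σ P(B|Aᵢ)×P(Aᵢ)
  3/50×11/25 = 33/1250
  3/20×14/25 = 21/250
Sum = 69/625

P(defect) = 69/625 ≈ 11.04%


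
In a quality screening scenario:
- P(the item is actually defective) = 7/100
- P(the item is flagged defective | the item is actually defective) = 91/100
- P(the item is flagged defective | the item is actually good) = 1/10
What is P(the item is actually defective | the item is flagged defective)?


Using Bayes' theorem:
P(A|B) = P(B|A)·P(A) / P(B)

P(the item is flagged defective) = 91/100 × 7/100 + 1/10 × 93/100
= 637/10000 + 93/1000 = 1567/10000

P(the item is actually defective|the item is flagged defective) = (637/10000) / (1567/10000) = 637/1567

P(the item is actually defective|the item is flagged defective) = 637/1567 ≈ 40.65%


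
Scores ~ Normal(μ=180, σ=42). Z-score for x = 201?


z = (x - μ)/σ = (201 - 180)/42 = 0.5

z = 0.5


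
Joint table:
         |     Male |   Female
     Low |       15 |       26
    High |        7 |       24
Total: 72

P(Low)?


P(Low) = (15+26)/72 = 41/72

P(Low) = 41/72 ≈ 56.94%


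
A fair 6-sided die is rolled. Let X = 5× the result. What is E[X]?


E[die] = (1+6)/2 = 7/2
E[X] = 5 × 7/2 = 35/2

E[X] = 35/2


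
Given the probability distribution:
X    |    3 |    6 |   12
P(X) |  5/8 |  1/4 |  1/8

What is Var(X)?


E[X] = 39/8
E[X²] = 261/8
Var(X) = E[X²] - (E[X])² = 261/8 - 1521/64 = 567/64

Var(X) = 567/64 ≈ 8.8594


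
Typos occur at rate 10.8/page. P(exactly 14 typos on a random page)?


Poisson(λ=10.8): P(X=14) = e^(-λ)×λ^k/k!
= e^(-10.8) × 10.8^14 / 14!
≈ 2.039950341e-05 × 2.93719362426e+14 / 87178291200 ≈ 0.068730

P(X=14) ≈ 0.068730 ≈ 6.87%


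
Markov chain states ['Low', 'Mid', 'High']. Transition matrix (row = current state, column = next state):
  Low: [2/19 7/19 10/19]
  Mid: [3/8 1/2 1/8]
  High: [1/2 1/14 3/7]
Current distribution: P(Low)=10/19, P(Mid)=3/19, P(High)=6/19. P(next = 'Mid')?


P(next=Mid) = Σᵢ P(now=i)×P(i→Mid)
= 10/19×7/19 + 3/19×1/2 + 6/19×1/14
= 70/361 + 3/38 + 3/133 = 1493/5054

P = 1493/5054 ≈ 0.2954


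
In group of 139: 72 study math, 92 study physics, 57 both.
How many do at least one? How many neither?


|A∪B| = 72+92-57 = 107
Neither = 139-107 = 32

At least one: 107; Neither: 32


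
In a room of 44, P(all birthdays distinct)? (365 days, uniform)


P(all different) = Π(365-i)/365 for i=0..43
= (365/365)×(364/365)×...×(322/365)
= 0.067115

P ≈ 0.0671 ≈ 6.71%


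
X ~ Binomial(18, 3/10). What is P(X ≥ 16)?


P(X ≥ 16) = Σ P(X=i) for i=16..18
P(X=16) = 322721267337/1000000000000000000
P(X=17) = 8135830269/500000000000000000
P(X=18) = 387420489/1000000000000000000
Sum = 84845087091/250000000000000000

P(X ≥ 16) = 84845087091/250000000000000000 ≈ 0.00%


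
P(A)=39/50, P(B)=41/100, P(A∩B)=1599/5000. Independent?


P(A)×P(B) = 1599/5000
P(A∩B) = 1599/5000
Equal ✓ → Independent

Yes, independent


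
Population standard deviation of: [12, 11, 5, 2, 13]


Mean = 43/5
  (12-43/5)²=289/25
  (11-43/5)²=144/25
  (5-43/5)²=324/25
  (2-43/5)²=1089/25
  (13-43/5)²=484/25
Σ(x-μ)² = 466/5
σ² = (466/5)/5 = 466/25

σ = √(466/25) ≈ 4.3174


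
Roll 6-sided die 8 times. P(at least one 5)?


P(no 5)^8 = (5/6)^8 = 390625/1679616
P(≥1) = 1 - 390625/1679616 = 1288991/1679616

P = 1288991/1679616 ≈ 76.74%


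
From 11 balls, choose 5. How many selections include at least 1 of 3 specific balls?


Complement: C(11,5) - C(8,5) = 462 - 56 = 406

406


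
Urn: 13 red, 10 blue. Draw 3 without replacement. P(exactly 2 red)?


Hypergeometric: C(13,2)×C(10,1)/C(23,3)
= 78×10/1771 = 780/1771

P(X=2) = 780/1771 ≈ 44.04%


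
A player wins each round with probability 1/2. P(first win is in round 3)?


Geometric: P(X=3) = (1-p)^(k-1)×p = (1/2)^2×1/2 = 1/8

P(X=3) = 1/8 ≈ 12.50%


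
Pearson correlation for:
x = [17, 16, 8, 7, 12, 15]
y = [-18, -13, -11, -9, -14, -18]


n=6, Σx=75, Σy=-83, Σxy=-1103, Σx²=1027, Σy²=1215
r = (6×(-1103) - 75×(-83))/√((6×1027 - 75²)(6×1215 - (-83)²))
= -393/√(537×401) = -393/√215337 ≈ -393/464.0442 ≈ -0.8469

r ≈ -0.8469


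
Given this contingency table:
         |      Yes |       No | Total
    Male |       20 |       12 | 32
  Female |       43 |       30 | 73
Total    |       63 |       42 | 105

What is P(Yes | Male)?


P(Yes | Male) = 20/(20+12) = 20/32 = 5/8

P(Yes|Male) = 5/8 ≈ 62.50%


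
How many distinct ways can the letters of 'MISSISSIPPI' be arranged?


Letters: 11, freq: {'M': 1, 'I': 4, 'S': 4, 'P': 2}
11!/(1!×4!×4!×2!) = 39916800/1152 = 34650

34650


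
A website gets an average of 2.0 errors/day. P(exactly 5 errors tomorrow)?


Poisson(λ=2.0): P(X=5) = e^(-λ)×λ^k/k!
= e^(-2.0) × 2.0^5 / 5!
≈ 0.1353352832 × 32 / 120 ≈ 0.036089

P(X=5) ≈ 0.036089 ≈ 3.61%


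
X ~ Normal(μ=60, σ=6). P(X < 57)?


z = (57-60)/6 = -0.5
P(Z < -0.5) = 0.3085

P(X < 57) ≈ 0.3085


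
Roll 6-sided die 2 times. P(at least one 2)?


P(no 2)^2 = (5/6)^2 = 25/36
P(≥1) = 1 - 25/36 = 11/36

P = 11/36 ≈ 30.56%


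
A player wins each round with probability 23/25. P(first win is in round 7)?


Geometric: P(X=7) = (1-p)^(k-1)×p = (2/25)^6×23/25 = 1472/6103515625

P(X=7) = 1472/6103515625 ≈ 0.00%


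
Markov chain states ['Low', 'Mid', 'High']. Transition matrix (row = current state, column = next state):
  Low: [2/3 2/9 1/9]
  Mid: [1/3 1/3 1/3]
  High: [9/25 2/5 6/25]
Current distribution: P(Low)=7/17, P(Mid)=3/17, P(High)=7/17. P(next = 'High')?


P(next=High) = Σᵢ P(now=i)×P(i→High)
= 7/17×1/9 + 3/17×1/3 + 7/17×6/25
= 7/153 + 1/17 + 42/425 = 778/3825

P = 778/3825 ≈ 0.2034


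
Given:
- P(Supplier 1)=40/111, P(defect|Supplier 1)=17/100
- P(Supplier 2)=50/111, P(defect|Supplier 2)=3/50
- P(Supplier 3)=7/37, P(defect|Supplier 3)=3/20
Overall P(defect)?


P(B) = Σ P(B|Aᵢ)×P(Aᵢ)
  17/100×40/111 = 34/555
  3/50×50/111 = 1/37
  3/20×7/37 = 21/740
Sum = 7/60

P(defect) = 7/60 ≈ 11.67%


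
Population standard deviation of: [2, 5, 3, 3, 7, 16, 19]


Mean = 55/7
  (2-55/7)²=1681/49
  (5-55/7)²=400/49
  (3-55/7)²=1156/49
  (3-55/7)²=1156/49
  (7-55/7)²=36/49
  (16-55/7)²=3249/49
  (19-55/7)²=6084/49
Σ(x-μ)² = 1966/7
σ² = (1966/7)/7 = 1966/49

σ = √(1966/49) ≈ 6.3342


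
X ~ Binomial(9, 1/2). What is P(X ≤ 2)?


P(X ≤ 2) = Σ P(X=i) for i=0..2
P(X=0) = 1/512
P(X=1) = 9/512
P(X=2) = 9/128
Sum = 23/256

P(X ≤ 2) = 23/256 ≈ 8.98%


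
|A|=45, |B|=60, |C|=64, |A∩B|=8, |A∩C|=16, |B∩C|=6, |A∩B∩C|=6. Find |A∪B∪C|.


|A∪B∪C| = 45+60+64-8-16-6+6 = 145

|A∪B∪C| = 145


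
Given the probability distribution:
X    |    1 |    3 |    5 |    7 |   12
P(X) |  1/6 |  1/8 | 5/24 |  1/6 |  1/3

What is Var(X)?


E[X] = 27/4
E[X²] = 188/3
Var(X) = E[X²] - (E[X])² = 188/3 - 729/16 = 821/48

Var(X) = 821/48 ≈ 17.1042


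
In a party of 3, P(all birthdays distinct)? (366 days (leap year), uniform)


P(all different) = Π(366-i)/366 for i=0..2
= (366/366)×(365/366)×...×(364/366)
= 0.991818

P ≈ 0.9918 ≈ 99.18%


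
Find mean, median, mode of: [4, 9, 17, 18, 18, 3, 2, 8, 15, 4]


Sorted: [2, 3, 4, 4, 8, 9, 15, 17, 18, 18]
Mean = 98/10 = 49/5
Median = 17/2
Freq: {4: 2, 9: 1, 17: 1, 18: 2, 3: 1, 2: 1, 8: 1, 15: 1}
Mode: [4, 18]

Mean=49/5, Median=17/2, Mode=[4, 18]


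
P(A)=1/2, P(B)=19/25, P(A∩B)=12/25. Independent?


P(A)×P(B) = 19/50
P(A∩B) = 12/25
Not equal → NOT independent

No, not independent


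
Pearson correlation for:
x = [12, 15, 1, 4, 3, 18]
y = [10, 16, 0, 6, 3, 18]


n=6, Σx=53, Σy=53, Σxy=717, Σx²=719, Σy²=725
r = (6×717 - 53×53)/√((6×719 - 53²)(6×725 - 53²))
= 1493/√(1505×1541) = 1493/√2319205 ≈ 1493/1522.8936 ≈ 0.9804

r ≈ 0.9804


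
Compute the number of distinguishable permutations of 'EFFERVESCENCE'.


Letters: 13, freq: {'E': 5, 'F': 2, 'R': 1, 'V': 1, 'S': 1, 'C': 2, 'N': 1}
13!/(5!×2!×1!×1!×1!×2!×1!) = 6227020800/480 = 12972960

12972960


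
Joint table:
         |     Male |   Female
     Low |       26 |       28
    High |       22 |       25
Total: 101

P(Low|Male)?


P(Low|Male) = 26/(26+22) = 26/48 = 13/24

P = 13/24 ≈ 54.17%


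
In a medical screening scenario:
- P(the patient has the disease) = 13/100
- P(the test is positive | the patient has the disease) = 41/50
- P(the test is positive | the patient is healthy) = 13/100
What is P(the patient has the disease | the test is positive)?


Using Bayes' theorem:
P(A|B) = P(B|A)·P(A) / P(B)

P(the test is positive) = 41/50 × 13/100 + 13/100 × 87/100
= 533/5000 + 1131/10000 = 2197/10000

P(the patient has the disease|the test is positive) = (533/5000) / (2197/10000) = 82/169

P(the patient has the disease|the test is positive) = 82/169 ≈ 48.52%


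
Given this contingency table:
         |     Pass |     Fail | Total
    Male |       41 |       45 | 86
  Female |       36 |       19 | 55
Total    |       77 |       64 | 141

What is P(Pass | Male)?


P(Pass | Male) = 41/(41+45) = 41/86

P(Pass|Male) = 41/86 ≈ 47.67%


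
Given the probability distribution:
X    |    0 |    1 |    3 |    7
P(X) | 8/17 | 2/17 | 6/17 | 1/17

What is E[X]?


E[X] = Σ x·P(X=x)
= (0)×(8/17) + (1)×(2/17) + (3)×(6/17) + (7)×(1/17)
= 27/17

E[X] = 27/17


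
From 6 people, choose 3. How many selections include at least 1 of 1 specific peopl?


Complement: C(6,3) - C(5,3) = 20 - 10 = 10

10


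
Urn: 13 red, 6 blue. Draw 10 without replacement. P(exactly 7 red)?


Hypergeometric: C(13,7)×C(6,3)/C(19,10)
= 1716×20/92378 = 120/323

P(X=7) = 120/323 ≈ 37.15%


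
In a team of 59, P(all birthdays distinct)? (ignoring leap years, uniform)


P(all different) = Π(365-i)/365 for i=0..58
= (365/365)×(364/365)×...×(307/365)
= 0.007011

P ≈ 0.0070 ≈ 0.70%


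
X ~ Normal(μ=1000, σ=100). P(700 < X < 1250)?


z₁=(700-1000)/100=-3.0, z₂=(1250-1000)/100=2.5
P = Φ(2.5) - Φ(-3.0) = 0.993790 - 0.001350 = 0.992440 ≈ 0.9924

P(700 < X < 1250) ≈ 0.9924


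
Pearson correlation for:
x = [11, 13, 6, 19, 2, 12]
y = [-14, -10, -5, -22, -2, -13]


n=6, Σx=63, Σy=-66, Σxy=-892, Σx²=835, Σy²=978
r = (6×(-892) - 63×(-66))/√((6×835 - 63²)(6×978 - (-66)²))
= -1194/√(1041×1512) = -1194/√1573992 ≈ -1194/1254.5884 ≈ -0.9517

r ≈ -0.9517


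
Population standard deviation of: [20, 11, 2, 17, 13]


Mean = 63/5
  (20-63/5)²=1369/25
  (11-63/5)²=64/25
  (2-63/5)²=2809/25
  (17-63/5)²=484/25
  (13-63/5)²=4/25
Σ(x-μ)² = 946/5
σ² = (946/5)/5 = 946/25

σ = √(946/25) ≈ 6.1514


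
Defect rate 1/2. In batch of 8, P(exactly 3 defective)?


Binomial: P(X=3) = C(8,3)×p^3×(1-p)^5
= 56 × 1/8 × 1/32 = 7/32

P(X=3) = 7/32 ≈ 21.88%


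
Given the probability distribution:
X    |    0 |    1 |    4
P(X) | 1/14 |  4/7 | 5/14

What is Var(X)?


E[X] = 2
E[X²] = 44/7
Var(X) = E[X²] - (E[X])² = 44/7 - 4 = 16/7

Var(X) = 16/7 ≈ 2.2857


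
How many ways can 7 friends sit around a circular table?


Circular arrangements of 7 distinct objects: fix one position to break rotational symmetry.
(n-1)! = 6! = 720

720


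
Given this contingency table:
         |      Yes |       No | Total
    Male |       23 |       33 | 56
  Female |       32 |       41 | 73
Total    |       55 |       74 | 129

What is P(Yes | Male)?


P(Yes | Male) = 23/(23+33) = 23/56

P(Yes|Male) = 23/56 ≈ 41.07%


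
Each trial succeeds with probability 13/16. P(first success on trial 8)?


Geometric: P(X=8) = (1-p)^(k-1)×p = (3/16)^7×13/16 = 28431/4294967296

P(X=8) = 28431/4294967296 ≈ 0.00%


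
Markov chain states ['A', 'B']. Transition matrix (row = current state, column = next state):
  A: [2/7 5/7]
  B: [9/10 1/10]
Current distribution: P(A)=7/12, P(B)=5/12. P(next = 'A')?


P(next=A) = Σᵢ P(now=i)×P(i→A)
= 7/12×2/7 + 5/12×9/10
= 1/6 + 3/8 = 13/24

P = 13/24 ≈ 0.5417


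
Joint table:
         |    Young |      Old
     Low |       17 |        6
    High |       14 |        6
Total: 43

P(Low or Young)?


P(Low∨Young) = P(Low) + P(Young) - P(Low∧Young)
= (23 + 31 - 17)/43 = 37/43

P = 37/43 ≈ 86.05%


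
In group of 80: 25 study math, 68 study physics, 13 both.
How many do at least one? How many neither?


|A∪B| = 25+68-13 = 80
Neither = 80-80 = 0

At least one: 80; Neither: 0


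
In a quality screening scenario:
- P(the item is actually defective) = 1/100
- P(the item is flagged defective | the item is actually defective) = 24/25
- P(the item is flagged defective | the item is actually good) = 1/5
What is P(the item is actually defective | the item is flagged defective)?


Using Bayes' theorem:
P(A|B) = P(B|A)·P(A) / P(B)

P(the item is flagged defective) = 24/25 × 1/100 + 1/5 × 99/100
= 6/625 + 99/500 = 519/2500

P(the item is actually defective|the item is flagged defective) = (6/625) / (519/2500) = 8/173

P(the item is actually defective|the item is flagged defective) = 8/173 ≈ 4.62%


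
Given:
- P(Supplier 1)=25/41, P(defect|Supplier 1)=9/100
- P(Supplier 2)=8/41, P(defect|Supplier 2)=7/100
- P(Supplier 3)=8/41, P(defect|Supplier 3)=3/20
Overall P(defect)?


P(B) = Σ P(B|Aᵢ)×P(Aᵢ)
  9/100×25/41 = 9/164
  7/100×8/41 = 14/1025
  3/20×8/41 = 6/205
Sum = 401/4100

P(defect) = 401/4100 ≈ 9.78%


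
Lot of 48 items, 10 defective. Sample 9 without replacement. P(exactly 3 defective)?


Hypergeometric: C(10,3)×C(38,6)/C(48,9)
= 120×2760681/1677106640 = 752913/3811606

P(X=3) = 752913/3811606 ≈ 19.75%


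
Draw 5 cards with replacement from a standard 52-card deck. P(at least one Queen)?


P(not a Queen) = 48/52 = 12/13
P(none in 5 draws) = (12/13)^5 = 248832/371293
P(≥1 Queen) = 1 - 248832/371293 = 122461/371293

P = 122461/371293 ≈ 32.98%


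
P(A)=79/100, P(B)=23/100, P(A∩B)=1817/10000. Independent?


P(A)×P(B) = 1817/10000
P(A∩B) = 1817/10000
Equal ✓ → Independent

Yes, independent


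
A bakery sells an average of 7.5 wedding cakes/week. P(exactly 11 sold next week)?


Poisson(λ=7.5): P(X=11) = e^(-λ)×λ^k/k!
= e^(-7.5) × 7.5^11 / 11!
≈ 0.0005530843701 × 4223513603.21 / 39916800 ≈ 0.058521

P(X=11) ≈ 0.058521 ≈ 5.85%


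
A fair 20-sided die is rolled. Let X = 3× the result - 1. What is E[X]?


E[die] = (1+20)/2 = 21/2
E[X] = 3×21/2 - 1 = 61/2

E[X] = 61/2


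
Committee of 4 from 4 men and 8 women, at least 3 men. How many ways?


Count by #men:
  3M,1W: C(4,3)×C(8,1)=32
  4M,0W: C(4,4)×C(8,0)=1
Total = 33

33


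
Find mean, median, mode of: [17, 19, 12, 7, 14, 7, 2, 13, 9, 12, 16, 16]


Sorted: [2, 7, 7, 9, 12, 12, 13, 14, 16, 16, 17, 19]
Mean = 144/12 = 12
Median = 25/2
Freq: {17: 1, 19: 1, 12: 2, 7: 2, 14: 1, 2: 1, 13: 1, 9: 1, 16: 2}
Mode: [7, 12, 16]

Mean=12, Median=25/2, Mode=[7, 12, 16]


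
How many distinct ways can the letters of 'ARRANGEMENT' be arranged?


Letters: 11, freq: {'A': 2, 'R': 2, 'N': 2, 'G': 1, 'E': 2, 'M': 1, 'T': 1}
11!/(2!×2!×2!×1!×2!×1!×1!) = 39916800/16 = 2494800

2494800


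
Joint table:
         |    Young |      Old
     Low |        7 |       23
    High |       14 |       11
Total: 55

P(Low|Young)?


P(Low|Young) = 7/(7+14) = 7/21 = 1/3

P = 1/3 ≈ 33.33%


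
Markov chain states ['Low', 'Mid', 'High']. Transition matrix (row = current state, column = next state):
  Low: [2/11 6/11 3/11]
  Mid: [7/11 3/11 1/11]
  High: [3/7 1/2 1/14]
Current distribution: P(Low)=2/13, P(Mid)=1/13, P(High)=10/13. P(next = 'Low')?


P(next=Low) = Σᵢ P(now=i)×P(i→Low)
= 2/13×2/11 + 1/13×7/11 + 10/13×3/7
= 4/143 + 7/143 + 30/91 = 37/91

P = 37/91 ≈ 0.4066


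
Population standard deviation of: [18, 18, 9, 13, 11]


Mean = 69/5
  (18-69/5)²=441/25
  (18-69/5)²=441/25
  (9-69/5)²=576/25
  (13-69/5)²=16/25
  (11-69/5)²=196/25
Σ(x-μ)² = 334/5
σ² = (334/5)/5 = 334/25

σ = √(334/25) ≈ 3.6551


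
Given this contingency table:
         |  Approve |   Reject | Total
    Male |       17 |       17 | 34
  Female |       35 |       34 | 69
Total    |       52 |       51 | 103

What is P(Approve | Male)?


P(Approve | Male) = 17/(17+17) = 17/34 = 1/2

P(Approve|Male) = 1/2 ≈ 50.00%


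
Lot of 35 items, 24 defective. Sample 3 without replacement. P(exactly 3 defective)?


Hypergeometric: C(24,3)×C(11,0)/C(35,3)
= 2024×1/6545 = 184/595

P(X=3) = 184/595 ≈ 30.92%


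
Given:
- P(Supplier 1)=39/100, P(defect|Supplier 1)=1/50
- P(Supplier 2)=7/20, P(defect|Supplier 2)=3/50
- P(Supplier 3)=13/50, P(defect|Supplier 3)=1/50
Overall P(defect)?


P(B) = Σ P(B|Aᵢ)×P(Aᵢ)
  1/50×39/100 = 39/5000
  3/50×7/20 = 21/1000
  1/50×13/50 = 13/2500
Sum = 17/500

P(defect) = 17/500 ≈ 3.40%


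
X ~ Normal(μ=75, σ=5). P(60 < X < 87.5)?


z₁=(60-75)/5=-3.0, z₂=(87.5-75)/5=2.5
P = Φ(2.5) - Φ(-3.0) = 0.993790 - 0.001350 = 0.992440 ≈ 0.9924

P(60 < X < 87.5) ≈ 0.9924


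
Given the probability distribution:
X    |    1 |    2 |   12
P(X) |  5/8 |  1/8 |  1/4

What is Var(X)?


E[X] = 31/8
E[X²] = 297/8
Var(X) = E[X²] - (E[X])² = 297/8 - 961/64 = 1415/64

Var(X) = 1415/64 ≈ 22.1094


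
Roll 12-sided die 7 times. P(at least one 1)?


P(no 1)^7 = (11/12)^7 = 19487171/35831808
P(≥1) = 1 - 19487171/35831808 = 16344637/35831808

P = 16344637/35831808 ≈ 45.61%


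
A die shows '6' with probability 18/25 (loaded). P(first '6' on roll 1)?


Geometric: P(X=1) = (1-p)^(k-1)×p = (7/25)^0×18/25 = 18/25

P(X=1) = 18/25 ≈ 72.00%


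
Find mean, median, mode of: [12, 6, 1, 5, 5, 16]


Sorted: [1, 5, 5, 6, 12, 16]
Mean = 45/6 = 15/2
Median = 11/2
Freq: {12: 1, 6: 1, 1: 1, 5: 2, 16: 1}
Mode: [5]

Mean=15/2, Median=11/2, Mode=5


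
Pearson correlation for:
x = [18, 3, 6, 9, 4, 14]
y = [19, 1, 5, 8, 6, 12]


n=6, Σx=54, Σy=51, Σxy=639, Σx²=662, Σy²=631
r = (6×639 - 54×51)/√((6×662 - 54²)(6×631 - 51²))
= 1080/√(1056×1185) = 1080/√1251360 ≈ 1080/1118.6420 ≈ 0.9655

r ≈ 0.9655


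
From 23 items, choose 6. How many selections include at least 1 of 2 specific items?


Complement: C(23,6) - C(21,6) = 100947 - 54264 = 46683

46683


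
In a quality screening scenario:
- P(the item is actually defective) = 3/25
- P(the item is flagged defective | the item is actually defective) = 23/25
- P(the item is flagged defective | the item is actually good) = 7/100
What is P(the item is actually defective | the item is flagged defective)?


Using Bayes' theorem:
P(A|B) = P(B|A)·P(A) / P(B)

P(the item is flagged defective) = 23/25 × 3/25 + 7/100 × 22/25
= 69/625 + 77/1250 = 43/250

P(the item is actually defective|the item is flagged defective) = (69/625) / (43/250) = 138/215

P(the item is actually defective|the item is flagged defective) = 138/215 ≈ 64.19%


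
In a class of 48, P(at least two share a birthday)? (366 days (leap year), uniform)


P(all different) = Π(366-i)/366 for i=0..47
= 0.039768
P(match) = 1 - 0.039768 = 0.960232

P ≈ 0.9602 ≈ 96.02%


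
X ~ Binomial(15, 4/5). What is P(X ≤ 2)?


P(X ≤ 2) = Σ P(X=i) for i=0..2
P(X=0) = 1/30517578125
P(X=1) = 12/6103515625
P(X=2) = 336/6103515625
Sum = 1741/30517578125

P(X ≤ 2) = 1741/30517578125 ≈ 0.00%


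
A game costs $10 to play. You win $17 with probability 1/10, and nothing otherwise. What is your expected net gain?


E[gain] = (17-10)×1/10 + (-10)×9/10
= 7/10 - 9 = -83/10

Expected net gain = $-83/10 ≈ $-8.30


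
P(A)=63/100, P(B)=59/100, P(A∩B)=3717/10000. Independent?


P(A)×P(B) = 3717/10000
P(A∩B) = 3717/10000
Equal ✓ → Independent

Yes, independent


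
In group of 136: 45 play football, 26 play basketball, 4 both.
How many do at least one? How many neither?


|A∪B| = 45+26-4 = 67
Neither = 136-67 = 69

At least one: 67; Neither: 69


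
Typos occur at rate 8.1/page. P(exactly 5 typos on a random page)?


Poisson(λ=8.1): P(X=5) = e^(-λ)×λ^k/k!
= e^(-8.1) × 8.1^5 / 5!
≈ 0.0003035391381 × 34867.84401 / 120 ≈ 0.088198

P(X=5) ≈ 0.088198 ≈ 8.82%


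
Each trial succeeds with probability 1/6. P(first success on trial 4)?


Geometric: P(X=4) = (1-p)^(k-1)×p = (5/6)^3×1/6 = 125/1296

P(X=4) = 125/1296 ≈ 9.65%
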